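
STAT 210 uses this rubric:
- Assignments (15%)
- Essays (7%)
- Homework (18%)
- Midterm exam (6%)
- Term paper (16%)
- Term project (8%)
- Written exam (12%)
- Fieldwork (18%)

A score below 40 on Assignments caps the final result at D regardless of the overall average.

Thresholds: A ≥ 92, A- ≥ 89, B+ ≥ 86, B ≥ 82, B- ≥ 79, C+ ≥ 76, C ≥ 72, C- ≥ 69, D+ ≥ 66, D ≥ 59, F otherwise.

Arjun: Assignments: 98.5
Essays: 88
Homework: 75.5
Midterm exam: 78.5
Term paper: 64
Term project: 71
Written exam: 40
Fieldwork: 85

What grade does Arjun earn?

Assignments score 98.5 ≥ 40: minimum met.
Weighted total:
  Assignments 98.5 × 0.15 = 14.775
  Essays 88 × 0.07 = 6.16
  Homework 75.5 × 0.18 = 13.59
  Midterm exam 78.5 × 0.06 = 4.71
  Term paper 64 × 0.16 = 10.24
  Term project 71 × 0.08 = 5.68
  Written exam 40 × 0.12 = 4.8
  Fieldwork 85 × 0.18 = 15.3
Sum = 75.255
75.255 is ≥ 72 and < 76 → C

C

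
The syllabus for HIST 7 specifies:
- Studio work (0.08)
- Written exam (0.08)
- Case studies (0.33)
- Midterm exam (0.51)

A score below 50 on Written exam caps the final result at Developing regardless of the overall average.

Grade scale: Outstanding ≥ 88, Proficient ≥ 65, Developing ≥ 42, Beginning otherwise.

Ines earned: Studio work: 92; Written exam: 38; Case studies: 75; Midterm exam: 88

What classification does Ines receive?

Developing

Written exam score 38 < 50: minimum not met.
Weighted total:
  Studio work 92 × 0.08 = 7.36
  Written exam 38 × 0.08 = 3.04
  Case studies 75 × 0.33 = 24.75
  Midterm exam 88 × 0.51 = 44.88
Sum = 80.03
80.03 would be Proficient; cap at Developing applies → Developing.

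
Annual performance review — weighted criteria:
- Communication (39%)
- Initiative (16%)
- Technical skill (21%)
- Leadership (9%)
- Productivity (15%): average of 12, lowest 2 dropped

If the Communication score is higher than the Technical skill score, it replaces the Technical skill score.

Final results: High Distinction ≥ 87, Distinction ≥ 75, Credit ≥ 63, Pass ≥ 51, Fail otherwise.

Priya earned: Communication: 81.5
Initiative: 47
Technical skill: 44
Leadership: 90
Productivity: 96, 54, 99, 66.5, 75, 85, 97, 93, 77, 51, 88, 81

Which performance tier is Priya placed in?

Productivity: drop 51, 54 → average of remaining 10 = 857.5/10 = 85.75
Communication (81.5) > Technical skill (44), so Technical skill counts as 81.5.
Weighted total:
  Communication 81.5 × 0.39 = 31.785
  Initiative 47 × 0.16 = 7.52
  Technical skill 81.5 × 0.21 = 17.115
  Leadership 90 × 0.09 = 8.1
  Productivity 85.75 × 0.15 = 12.8625
Sum = 77.3825
77.3825 is ≥ 75 and < 87 → Distinction

Distinction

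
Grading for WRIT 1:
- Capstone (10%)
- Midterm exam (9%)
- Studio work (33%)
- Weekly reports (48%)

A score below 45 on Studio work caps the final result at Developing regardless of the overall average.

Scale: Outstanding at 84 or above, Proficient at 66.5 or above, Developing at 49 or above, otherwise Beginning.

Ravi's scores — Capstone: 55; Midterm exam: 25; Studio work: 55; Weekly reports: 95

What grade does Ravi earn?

Proficient

Studio work score 55 ≥ 45: minimum met.
Weighted total:
  Capstone 55 × 0.1 = 5.5
  Midterm exam 25 × 0.09 = 2.25
  Studio work 55 × 0.33 = 18.15
  Weekly reports 95 × 0.48 = 45.6
Sum = 71.5
71.5 is ≥ 66.5 and < 84 → Proficient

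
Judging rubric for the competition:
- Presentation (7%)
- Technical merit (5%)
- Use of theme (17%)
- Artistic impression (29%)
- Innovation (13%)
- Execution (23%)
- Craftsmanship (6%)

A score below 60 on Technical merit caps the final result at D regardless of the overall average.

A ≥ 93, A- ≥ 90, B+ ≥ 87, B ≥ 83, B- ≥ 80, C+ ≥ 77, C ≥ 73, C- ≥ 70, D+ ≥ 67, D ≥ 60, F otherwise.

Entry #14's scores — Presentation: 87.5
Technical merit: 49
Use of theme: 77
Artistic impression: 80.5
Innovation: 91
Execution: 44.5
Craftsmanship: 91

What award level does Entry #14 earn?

D

Technical merit score 49 < 60: minimum not met.
Weighted total:
  Presentation 87.5 × 0.07 = 6.125
  Technical merit 49 × 0.05 = 2.45
  Use of theme 77 × 0.17 = 13.09
  Artistic impression 80.5 × 0.29 = 23.345
  Innovation 91 × 0.13 = 11.83
  Execution 44.5 × 0.23 = 10.235
  Craftsmanship 91 × 0.06 = 5.46
Sum = 72.535
72.535 would be C-; cap at D applies → D.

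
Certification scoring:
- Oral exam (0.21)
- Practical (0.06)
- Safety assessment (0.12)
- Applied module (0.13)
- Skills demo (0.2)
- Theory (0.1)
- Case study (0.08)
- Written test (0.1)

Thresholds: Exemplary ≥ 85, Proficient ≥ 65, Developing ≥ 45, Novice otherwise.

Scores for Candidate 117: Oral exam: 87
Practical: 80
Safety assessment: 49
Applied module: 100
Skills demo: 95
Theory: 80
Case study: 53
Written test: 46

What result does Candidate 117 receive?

Proficient

Weighted total:
  Oral exam 87 × 0.21 = 18.27
  Practical 80 × 0.06 = 4.8
  Safety assessment 49 × 0.12 = 5.88
  Applied module 100 × 0.13 = 13
  Skills demo 95 × 0.2 = 19
  Theory 80 × 0.1 = 8
  Case study 53 × 0.08 = 4.24
  Written test 46 × 0.1 = 4.6
Sum = 77.79
77.79 is ≥ 65 and < 85 → Proficient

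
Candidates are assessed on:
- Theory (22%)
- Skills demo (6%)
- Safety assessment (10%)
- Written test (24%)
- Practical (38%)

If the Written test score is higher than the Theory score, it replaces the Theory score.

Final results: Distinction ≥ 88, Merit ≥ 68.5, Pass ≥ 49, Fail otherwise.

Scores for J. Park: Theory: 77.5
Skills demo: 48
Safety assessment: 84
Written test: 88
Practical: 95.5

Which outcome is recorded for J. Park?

Distinction

Written test (88) > Theory (77.5), so Theory counts as 88.
Weighted total:
  Theory 88 × 0.22 = 19.36
  Skills demo 48 × 0.06 = 2.88
  Safety assessment 84 × 0.1 = 8.4
  Written test 88 × 0.24 = 21.12
  Practical 95.5 × 0.38 = 36.29
Sum = 88.05
88.05 ≥ 88 → Distinction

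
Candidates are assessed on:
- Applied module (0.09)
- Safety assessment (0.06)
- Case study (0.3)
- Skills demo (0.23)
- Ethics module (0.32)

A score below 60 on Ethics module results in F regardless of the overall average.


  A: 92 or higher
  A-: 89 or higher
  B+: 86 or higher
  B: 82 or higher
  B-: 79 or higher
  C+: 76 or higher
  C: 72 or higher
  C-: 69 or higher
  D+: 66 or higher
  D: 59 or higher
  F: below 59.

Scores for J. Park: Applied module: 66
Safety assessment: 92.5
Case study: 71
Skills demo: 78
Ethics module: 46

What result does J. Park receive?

Ethics module score 46 < 60: minimum not met.
Weighted total:
  Applied module 66 × 0.09 = 5.94
  Safety assessment 92.5 × 0.06 = 5.55
  Case study 71 × 0.3 = 21.3
  Skills demo 78 × 0.23 = 17.94
  Ethics module 46 × 0.32 = 14.72
Sum = 65.45
Because the Ethics module minimum was not met, the result is F.

F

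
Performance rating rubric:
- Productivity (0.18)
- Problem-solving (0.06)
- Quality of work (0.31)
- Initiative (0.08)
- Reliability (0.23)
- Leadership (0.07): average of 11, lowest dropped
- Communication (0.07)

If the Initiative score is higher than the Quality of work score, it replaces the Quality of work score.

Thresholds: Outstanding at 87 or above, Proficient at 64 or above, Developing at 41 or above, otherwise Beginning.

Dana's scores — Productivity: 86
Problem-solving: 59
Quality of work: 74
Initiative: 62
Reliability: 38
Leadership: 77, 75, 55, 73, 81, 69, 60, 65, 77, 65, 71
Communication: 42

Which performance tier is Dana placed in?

Developing

Leadership: drop 55 → average of remaining 10 = 713/10 = 71.3
Initiative (62) ≤ Quality of work (74), so Quality of work stays at 74.
Weighted total:
  Productivity 86 × 0.18 = 15.48
  Problem-solving 59 × 0.06 = 3.54
  Quality of work 74 × 0.31 = 22.94
  Initiative 62 × 0.08 = 4.96
  Reliability 38 × 0.23 = 8.74
  Leadership 71.3 × 0.07 = 4.991
  Communication 42 × 0.07 = 2.94
Sum = 63.591
63.591 is ≥ 41 and < 64 → Developing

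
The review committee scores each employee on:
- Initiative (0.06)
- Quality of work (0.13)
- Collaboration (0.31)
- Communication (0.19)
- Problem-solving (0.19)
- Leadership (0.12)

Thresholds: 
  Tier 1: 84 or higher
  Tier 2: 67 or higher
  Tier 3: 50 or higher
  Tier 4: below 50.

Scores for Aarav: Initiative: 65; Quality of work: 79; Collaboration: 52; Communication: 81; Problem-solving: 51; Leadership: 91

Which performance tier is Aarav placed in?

Weighted total:
  Initiative 65 × 0.06 = 3.9
  Quality of work 79 × 0.13 = 10.27
  Collaboration 52 × 0.31 = 16.12
  Communication 81 × 0.19 = 15.39
  Problem-solving 51 × 0.19 = 9.69
  Leadership 91 × 0.12 = 10.92
Sum = 66.29
66.29 is ≥ 50 and < 67 → Tier 3

Tier 3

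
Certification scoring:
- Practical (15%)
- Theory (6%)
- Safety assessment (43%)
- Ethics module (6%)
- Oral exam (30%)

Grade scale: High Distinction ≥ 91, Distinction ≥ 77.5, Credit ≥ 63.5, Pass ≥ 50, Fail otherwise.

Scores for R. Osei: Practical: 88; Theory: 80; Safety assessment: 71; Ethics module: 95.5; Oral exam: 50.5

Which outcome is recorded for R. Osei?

Credit

Weighted total:
  Practical 88 × 0.15 = 13.2
  Theory 80 × 0.06 = 4.8
  Safety assessment 71 × 0.43 = 30.53
  Ethics module 95.5 × 0.06 = 5.73
  Oral exam 50.5 × 0.3 = 15.15
Sum = 69.41
69.41 is ≥ 63.5 and < 77.5 → Credit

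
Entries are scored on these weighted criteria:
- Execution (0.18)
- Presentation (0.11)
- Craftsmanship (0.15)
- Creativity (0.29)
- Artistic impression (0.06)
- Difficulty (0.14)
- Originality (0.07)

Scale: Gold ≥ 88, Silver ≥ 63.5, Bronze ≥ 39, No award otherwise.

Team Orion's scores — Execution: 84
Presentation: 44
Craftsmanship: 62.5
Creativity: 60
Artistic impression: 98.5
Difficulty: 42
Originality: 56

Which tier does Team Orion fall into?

Bronze

Weighted total:
  Execution 84 × 0.18 = 15.12
  Presentation 44 × 0.11 = 4.84
  Craftsmanship 62.5 × 0.15 = 9.375
  Creativity 60 × 0.29 = 17.4
  Artistic impression 98.5 × 0.06 = 5.91
  Difficulty 42 × 0.14 = 5.88
  Originality 56 × 0.07 = 3.92
Sum = 62.445
62.445 is ≥ 39 and < 63.5 → Bronze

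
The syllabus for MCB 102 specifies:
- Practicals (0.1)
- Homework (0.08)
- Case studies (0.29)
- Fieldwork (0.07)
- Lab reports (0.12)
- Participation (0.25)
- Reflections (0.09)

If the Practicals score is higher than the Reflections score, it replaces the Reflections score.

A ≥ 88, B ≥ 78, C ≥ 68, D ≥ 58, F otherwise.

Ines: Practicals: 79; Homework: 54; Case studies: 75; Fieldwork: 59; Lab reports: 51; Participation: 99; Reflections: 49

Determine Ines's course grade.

Practicals (79) > Reflections (49), so Reflections counts as 79.
Weighted total:
  Practicals 79 × 0.1 = 7.9
  Homework 54 × 0.08 = 4.32
  Case studies 75 × 0.29 = 21.75
  Fieldwork 59 × 0.07 = 4.13
  Lab reports 51 × 0.12 = 6.12
  Participation 99 × 0.25 = 24.75
  Reflections 79 × 0.09 = 7.11
Sum = 76.08
76.08 is ≥ 68 and < 78 → C

C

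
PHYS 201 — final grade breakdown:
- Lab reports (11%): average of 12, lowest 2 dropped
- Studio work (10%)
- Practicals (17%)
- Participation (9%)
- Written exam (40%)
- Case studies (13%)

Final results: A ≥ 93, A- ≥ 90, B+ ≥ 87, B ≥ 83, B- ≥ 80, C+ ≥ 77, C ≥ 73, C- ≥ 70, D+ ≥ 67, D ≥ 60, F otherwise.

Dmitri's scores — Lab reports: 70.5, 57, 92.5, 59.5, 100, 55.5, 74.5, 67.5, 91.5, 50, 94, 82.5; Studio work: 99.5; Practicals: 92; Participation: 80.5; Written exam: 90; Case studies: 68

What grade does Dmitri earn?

Lab reports: drop 50, 55.5 → average of remaining 10 = 789.5/10 = 78.95
Weighted total:
  Lab reports 78.95 × 0.11 = 8.6845
  Studio work 99.5 × 0.1 = 9.95
  Practicals 92 × 0.17 = 15.64
  Participation 80.5 × 0.09 = 7.245
  Written exam 90 × 0.4 = 36
  Case studies 68 × 0.13 = 8.84
Sum = 86.3595
86.3595 is ≥ 83 and < 87 → B

B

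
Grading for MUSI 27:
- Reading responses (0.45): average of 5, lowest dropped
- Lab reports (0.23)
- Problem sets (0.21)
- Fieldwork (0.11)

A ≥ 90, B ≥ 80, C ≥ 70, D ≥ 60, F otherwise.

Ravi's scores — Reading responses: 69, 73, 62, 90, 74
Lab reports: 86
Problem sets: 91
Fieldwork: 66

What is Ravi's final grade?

Reading responses: drop 62 → average of remaining 4 = 306/4 = 76.5
Weighted total:
  Reading responses 76.5 × 0.45 = 34.425
  Lab reports 86 × 0.23 = 19.78
  Problem sets 91 × 0.21 = 19.11
  Fieldwork 66 × 0.11 = 7.26
Sum = 80.575
80.575 is ≥ 80 and < 90 → B

B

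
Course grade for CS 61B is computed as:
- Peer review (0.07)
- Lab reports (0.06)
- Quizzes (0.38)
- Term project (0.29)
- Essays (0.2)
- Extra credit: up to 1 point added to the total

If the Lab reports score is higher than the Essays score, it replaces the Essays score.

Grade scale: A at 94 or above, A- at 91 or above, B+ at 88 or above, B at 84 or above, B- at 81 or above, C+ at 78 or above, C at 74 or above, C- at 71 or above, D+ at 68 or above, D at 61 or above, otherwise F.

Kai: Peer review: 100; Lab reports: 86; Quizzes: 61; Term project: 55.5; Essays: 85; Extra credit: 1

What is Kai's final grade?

Lab reports (86) > Essays (85), so Essays counts as 86.
Weighted total:
  Peer review 100 × 0.07 = 7
  Lab reports 86 × 0.06 = 5.16
  Quizzes 61 × 0.38 = 23.18
  Term project 55.5 × 0.29 = 16.095
  Essays 86 × 0.2 = 17.2
Sum = 68.635
Extra credit: 68.635 + 1 = 69.635
69.635 is ≥ 68 and < 71 → D+

D+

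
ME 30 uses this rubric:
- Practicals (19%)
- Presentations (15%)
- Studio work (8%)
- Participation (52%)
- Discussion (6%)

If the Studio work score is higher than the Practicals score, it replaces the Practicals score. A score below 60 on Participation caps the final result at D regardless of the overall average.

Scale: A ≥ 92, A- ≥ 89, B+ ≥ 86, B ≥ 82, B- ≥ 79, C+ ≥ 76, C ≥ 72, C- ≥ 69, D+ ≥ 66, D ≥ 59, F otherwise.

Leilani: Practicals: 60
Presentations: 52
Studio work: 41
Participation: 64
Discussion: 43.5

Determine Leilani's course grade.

F

Studio work (41) ≤ Practicals (60), so Practicals stays at 60.
Participation score 64 ≥ 60: minimum met.
Weighted total:
  Practicals 60 × 0.19 = 11.4
  Presentations 52 × 0.15 = 7.8
  Studio work 41 × 0.08 = 3.28
  Participation 64 × 0.52 = 33.28
  Discussion 43.5 × 0.06 = 2.61
Sum = 58.37
58.37 < 59 → F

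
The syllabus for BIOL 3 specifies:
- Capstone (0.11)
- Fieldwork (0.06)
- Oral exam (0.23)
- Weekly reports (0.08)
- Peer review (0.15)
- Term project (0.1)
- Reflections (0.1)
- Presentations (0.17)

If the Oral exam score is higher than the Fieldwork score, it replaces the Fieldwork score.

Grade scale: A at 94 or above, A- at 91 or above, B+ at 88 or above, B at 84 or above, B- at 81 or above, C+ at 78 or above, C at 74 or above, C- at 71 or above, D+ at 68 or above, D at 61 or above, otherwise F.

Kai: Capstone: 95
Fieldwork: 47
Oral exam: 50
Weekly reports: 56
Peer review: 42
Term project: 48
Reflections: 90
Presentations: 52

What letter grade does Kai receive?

Oral exam (50) > Fieldwork (47), so Fieldwork counts as 50.
Weighted total:
  Capstone 95 × 0.11 = 10.45
  Fieldwork 50 × 0.06 = 3
  Oral exam 50 × 0.23 = 11.5
  Weekly reports 56 × 0.08 = 4.48
  Peer review 42 × 0.15 = 6.3
  Term project 48 × 0.1 = 4.8
  Reflections 90 × 0.1 = 9
  Presentations 52 × 0.17 = 8.84
Sum = 58.37
58.37 < 61 → F

F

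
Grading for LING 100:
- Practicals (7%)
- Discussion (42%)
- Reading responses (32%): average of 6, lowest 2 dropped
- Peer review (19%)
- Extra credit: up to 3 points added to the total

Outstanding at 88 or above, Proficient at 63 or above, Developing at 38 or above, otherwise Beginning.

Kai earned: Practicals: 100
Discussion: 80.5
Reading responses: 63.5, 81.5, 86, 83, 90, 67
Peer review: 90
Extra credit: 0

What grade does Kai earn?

Proficient

Reading responses: drop 63.5, 67 → average of remaining 4 = 340.5/4 = 85.125
Weighted total:
  Practicals 100 × 0.07 = 7
  Discussion 80.5 × 0.42 = 33.81
  Reading responses 85.125 × 0.32 = 27.24
  Peer review 90 × 0.19 = 17.1
Sum = 85.15
Extra credit: 85.15 + 0 = 85.15
85.15 is ≥ 63 and < 88 → Proficient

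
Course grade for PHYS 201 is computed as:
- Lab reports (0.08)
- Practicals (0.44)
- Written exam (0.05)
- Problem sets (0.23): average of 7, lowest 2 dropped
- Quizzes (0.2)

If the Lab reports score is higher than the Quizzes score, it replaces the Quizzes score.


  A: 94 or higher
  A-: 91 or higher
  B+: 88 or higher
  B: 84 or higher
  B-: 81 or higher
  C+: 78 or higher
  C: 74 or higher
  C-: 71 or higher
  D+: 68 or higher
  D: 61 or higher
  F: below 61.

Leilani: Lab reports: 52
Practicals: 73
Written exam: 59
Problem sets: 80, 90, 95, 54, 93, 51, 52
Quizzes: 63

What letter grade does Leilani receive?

Problem sets: drop 51, 52 → average of remaining 5 = 412/5 = 82.4
Lab reports (52) ≤ Quizzes (63), so Quizzes stays at 63.
Weighted total:
  Lab reports 52 × 0.08 = 4.16
  Practicals 73 × 0.44 = 32.12
  Written exam 59 × 0.05 = 2.95
  Problem sets 82.4 × 0.23 = 18.952
  Quizzes 63 × 0.2 = 12.6
Sum = 70.782
70.782 is ≥ 68 and < 71 → D+

D+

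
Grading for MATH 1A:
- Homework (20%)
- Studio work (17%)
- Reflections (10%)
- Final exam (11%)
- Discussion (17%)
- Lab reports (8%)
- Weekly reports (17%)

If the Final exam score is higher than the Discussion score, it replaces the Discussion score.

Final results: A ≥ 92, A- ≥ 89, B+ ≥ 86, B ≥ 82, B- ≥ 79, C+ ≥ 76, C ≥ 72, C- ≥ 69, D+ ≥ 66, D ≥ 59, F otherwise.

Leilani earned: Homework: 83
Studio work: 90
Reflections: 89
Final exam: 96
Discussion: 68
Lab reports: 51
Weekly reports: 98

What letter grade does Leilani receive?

Final exam (96) > Discussion (68), so Discussion counts as 96.
Weighted total:
  Homework 83 × 0.2 = 16.6
  Studio work 90 × 0.17 = 15.3
  Reflections 89 × 0.1 = 8.9
  Final exam 96 × 0.11 = 10.56
  Discussion 96 × 0.17 = 16.32
  Lab reports 51 × 0.08 = 4.08
  Weekly reports 98 × 0.17 = 16.66
Sum = 88.42
88.42 is ≥ 86 and < 89 → B+

B+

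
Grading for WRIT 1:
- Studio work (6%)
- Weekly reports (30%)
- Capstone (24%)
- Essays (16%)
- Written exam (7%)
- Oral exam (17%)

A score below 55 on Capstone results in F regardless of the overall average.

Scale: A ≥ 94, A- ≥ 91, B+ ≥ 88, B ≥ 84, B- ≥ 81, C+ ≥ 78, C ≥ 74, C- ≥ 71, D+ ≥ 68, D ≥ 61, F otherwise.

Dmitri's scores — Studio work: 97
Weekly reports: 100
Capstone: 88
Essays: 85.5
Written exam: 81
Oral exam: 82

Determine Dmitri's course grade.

B+

Capstone score 88 ≥ 55: minimum met.
Weighted total:
  Studio work 97 × 0.06 = 5.82
  Weekly reports 100 × 0.3 = 30
  Capstone 88 × 0.24 = 21.12
  Essays 85.5 × 0.16 = 13.68
  Written exam 81 × 0.07 = 5.67
  Oral exam 82 × 0.17 = 13.94
Sum = 90.23
90.23 is ≥ 88 and < 91 → B+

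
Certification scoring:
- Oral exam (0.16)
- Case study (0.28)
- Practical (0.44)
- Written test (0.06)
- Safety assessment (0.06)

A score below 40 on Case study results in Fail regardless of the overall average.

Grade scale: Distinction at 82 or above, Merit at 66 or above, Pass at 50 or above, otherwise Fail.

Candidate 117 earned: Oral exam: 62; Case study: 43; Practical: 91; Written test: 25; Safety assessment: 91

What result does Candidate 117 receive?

Merit

Case study score 43 ≥ 40: minimum met.
Weighted total:
  Oral exam 62 × 0.16 = 9.92
  Case study 43 × 0.28 = 12.04
  Practical 91 × 0.44 = 40.04
  Written test 25 × 0.06 = 1.5
  Safety assessment 91 × 0.06 = 5.46
Sum = 68.96
68.96 is ≥ 66 and < 82 → Merit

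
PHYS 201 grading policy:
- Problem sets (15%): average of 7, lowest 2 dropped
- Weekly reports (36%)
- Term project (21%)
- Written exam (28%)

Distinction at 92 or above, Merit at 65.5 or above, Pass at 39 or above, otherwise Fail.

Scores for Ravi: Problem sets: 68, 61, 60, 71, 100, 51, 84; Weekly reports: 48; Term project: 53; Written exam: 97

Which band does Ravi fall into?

Merit

Problem sets: drop 51, 60 → average of remaining 5 = 384/5 = 76.8
Weighted total:
  Problem sets 76.8 × 0.15 = 11.52
  Weekly reports 48 × 0.36 = 17.28
  Term project 53 × 0.21 = 11.13
  Written exam 97 × 0.28 = 27.16
Sum = 67.09
67.09 is ≥ 65.5 and < 92 → Merit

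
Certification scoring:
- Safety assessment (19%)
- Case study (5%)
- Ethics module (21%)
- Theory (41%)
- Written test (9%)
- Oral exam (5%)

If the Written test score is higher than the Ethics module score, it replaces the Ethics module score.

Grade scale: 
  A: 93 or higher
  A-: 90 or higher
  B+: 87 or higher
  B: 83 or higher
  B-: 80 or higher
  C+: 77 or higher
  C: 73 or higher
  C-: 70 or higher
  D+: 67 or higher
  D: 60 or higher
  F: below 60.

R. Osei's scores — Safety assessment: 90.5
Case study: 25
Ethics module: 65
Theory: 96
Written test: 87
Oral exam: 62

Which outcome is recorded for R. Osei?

Written test (87) > Ethics module (65), so Ethics module counts as 87.
Weighted total:
  Safety assessment 90.5 × 0.19 = 17.195
  Case study 25 × 0.05 = 1.25
  Ethics module 87 × 0.21 = 18.27
  Theory 96 × 0.41 = 39.36
  Written test 87 × 0.09 = 7.83
  Oral exam 62 × 0.05 = 3.1
Sum = 87.005
87.005 is ≥ 87 and < 90 → B+

B+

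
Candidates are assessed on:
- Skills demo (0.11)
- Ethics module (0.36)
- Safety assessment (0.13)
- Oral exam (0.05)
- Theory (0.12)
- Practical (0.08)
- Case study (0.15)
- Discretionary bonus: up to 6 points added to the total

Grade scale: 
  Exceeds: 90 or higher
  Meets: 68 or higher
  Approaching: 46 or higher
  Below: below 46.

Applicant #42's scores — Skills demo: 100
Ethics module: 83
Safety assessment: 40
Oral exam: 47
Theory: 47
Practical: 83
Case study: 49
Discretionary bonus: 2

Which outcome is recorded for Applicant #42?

Weighted total:
  Skills demo 100 × 0.11 = 11
  Ethics module 83 × 0.36 = 29.88
  Safety assessment 40 × 0.13 = 5.2
  Oral exam 47 × 0.05 = 2.35
  Theory 47 × 0.12 = 5.64
  Practical 83 × 0.08 = 6.64
  Case study 49 × 0.15 = 7.35
Sum = 68.06
Discretionary bonus: 68.06 + 2 = 70.06
70.06 is ≥ 68 and < 90 → Meets

Meets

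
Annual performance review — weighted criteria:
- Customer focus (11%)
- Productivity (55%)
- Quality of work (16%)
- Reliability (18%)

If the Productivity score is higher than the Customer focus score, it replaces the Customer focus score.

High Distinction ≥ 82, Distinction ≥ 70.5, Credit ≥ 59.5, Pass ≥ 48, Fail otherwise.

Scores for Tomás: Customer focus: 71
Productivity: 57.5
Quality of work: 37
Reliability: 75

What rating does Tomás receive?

Productivity (57.5) ≤ Customer focus (71), so Customer focus stays at 71.
Weighted total:
  Customer focus 71 × 0.11 = 7.81
  Productivity 57.5 × 0.55 = 31.625
  Quality of work 37 × 0.16 = 5.92
  Reliability 75 × 0.18 = 13.5
Sum = 58.855
58.855 is ≥ 48 and < 59.5 → Pass

Pass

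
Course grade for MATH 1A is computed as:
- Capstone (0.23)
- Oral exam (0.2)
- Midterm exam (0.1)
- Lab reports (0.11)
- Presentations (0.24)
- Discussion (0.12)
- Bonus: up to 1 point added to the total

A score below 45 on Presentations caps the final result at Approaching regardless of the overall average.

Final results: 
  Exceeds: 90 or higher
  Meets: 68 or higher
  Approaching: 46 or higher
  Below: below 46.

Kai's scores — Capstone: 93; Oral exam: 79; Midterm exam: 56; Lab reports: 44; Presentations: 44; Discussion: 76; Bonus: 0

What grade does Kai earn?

Approaching

Presentations score 44 < 45: minimum not met.
Weighted total:
  Capstone 93 × 0.23 = 21.39
  Oral exam 79 × 0.2 = 15.8
  Midterm exam 56 × 0.1 = 5.6
  Lab reports 44 × 0.11 = 4.84
  Presentations 44 × 0.24 = 10.56
  Discussion 76 × 0.12 = 9.12
Sum = 67.31
Bonus: 67.31 + 0 = 67.31
67.31 would be Approaching; cap at Approaching applies → Approaching.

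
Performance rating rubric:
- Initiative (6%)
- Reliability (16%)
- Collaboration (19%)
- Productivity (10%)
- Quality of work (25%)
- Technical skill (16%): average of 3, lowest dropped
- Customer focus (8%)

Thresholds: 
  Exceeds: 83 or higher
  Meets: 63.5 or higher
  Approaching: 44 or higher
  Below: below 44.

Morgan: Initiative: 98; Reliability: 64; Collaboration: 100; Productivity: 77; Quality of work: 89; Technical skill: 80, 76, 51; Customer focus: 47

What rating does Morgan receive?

Technical skill: drop 51 → average of remaining 2 = 156/2 = 78
Weighted total:
  Initiative 98 × 0.06 = 5.88
  Reliability 64 × 0.16 = 10.24
  Collaboration 100 × 0.19 = 19
  Productivity 77 × 0.1 = 7.7
  Quality of work 89 × 0.25 = 22.25
  Technical skill 78 × 0.16 = 12.48
  Customer focus 47 × 0.08 = 3.76
Sum = 81.31
81.31 is ≥ 63.5 and < 83 → Meets

Meets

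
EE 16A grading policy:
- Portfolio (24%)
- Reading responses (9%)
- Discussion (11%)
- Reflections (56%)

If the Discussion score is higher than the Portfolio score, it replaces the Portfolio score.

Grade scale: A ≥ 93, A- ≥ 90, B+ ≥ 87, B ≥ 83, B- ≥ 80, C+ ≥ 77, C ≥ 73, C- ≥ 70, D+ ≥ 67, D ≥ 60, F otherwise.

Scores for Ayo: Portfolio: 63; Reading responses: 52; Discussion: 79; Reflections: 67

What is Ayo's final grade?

Discussion (79) > Portfolio (63), so Portfolio counts as 79.
Weighted total:
  Portfolio 79 × 0.24 = 18.96
  Reading responses 52 × 0.09 = 4.68
  Discussion 79 × 0.11 = 8.69
  Reflections 67 × 0.56 = 37.52
Sum = 69.85
69.85 is ≥ 67 and < 70 → D+

D+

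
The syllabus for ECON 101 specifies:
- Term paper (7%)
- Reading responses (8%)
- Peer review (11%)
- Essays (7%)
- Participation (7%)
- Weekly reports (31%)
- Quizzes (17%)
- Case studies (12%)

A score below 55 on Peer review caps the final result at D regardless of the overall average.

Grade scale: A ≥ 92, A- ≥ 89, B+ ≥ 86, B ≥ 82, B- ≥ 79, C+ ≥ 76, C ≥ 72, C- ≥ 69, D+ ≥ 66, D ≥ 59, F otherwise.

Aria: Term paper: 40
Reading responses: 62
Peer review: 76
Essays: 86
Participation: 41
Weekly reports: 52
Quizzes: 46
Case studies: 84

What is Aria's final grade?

D

Peer review score 76 ≥ 55: minimum met.
Weighted total:
  Term paper 40 × 0.07 = 2.8
  Reading responses 62 × 0.08 = 4.96
  Peer review 76 × 0.11 = 8.36
  Essays 86 × 0.07 = 6.02
  Participation 41 × 0.07 = 2.87
  Weekly reports 52 × 0.31 = 16.12
  Quizzes 46 × 0.17 = 7.82
  Case studies 84 × 0.12 = 10.08
Sum = 59.03
59.03 is ≥ 59 and < 66 → D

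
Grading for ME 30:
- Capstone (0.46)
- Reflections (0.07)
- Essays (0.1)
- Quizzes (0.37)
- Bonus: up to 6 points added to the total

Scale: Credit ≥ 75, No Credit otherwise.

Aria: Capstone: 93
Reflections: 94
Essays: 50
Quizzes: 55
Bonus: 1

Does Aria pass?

Weighted total:
  Capstone 93 × 0.46 = 42.78
  Reflections 94 × 0.07 = 6.58
  Essays 50 × 0.1 = 5
  Quizzes 55 × 0.37 = 20.35
Sum = 74.71
Bonus: 74.71 + 1 = 75.71
75.71 ≥ 75 → Credit

Credit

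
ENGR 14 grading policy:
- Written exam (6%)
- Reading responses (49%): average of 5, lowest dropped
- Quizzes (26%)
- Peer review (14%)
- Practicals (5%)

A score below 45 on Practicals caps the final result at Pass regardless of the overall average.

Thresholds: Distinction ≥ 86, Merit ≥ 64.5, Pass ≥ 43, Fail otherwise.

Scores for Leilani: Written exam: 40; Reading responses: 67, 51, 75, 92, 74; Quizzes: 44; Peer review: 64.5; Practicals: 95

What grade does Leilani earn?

Reading responses: drop 51 → average of remaining 4 = 308/4 = 77
Practicals score 95 ≥ 45: minimum met.
Weighted total:
  Written exam 40 × 0.06 = 2.4
  Reading responses 77 × 0.49 = 37.73
  Quizzes 44 × 0.26 = 11.44
  Peer review 64.5 × 0.14 = 9.03
  Practicals 95 × 0.05 = 4.75
Sum = 65.35
65.35 is ≥ 64.5 and < 86 → Merit

Merit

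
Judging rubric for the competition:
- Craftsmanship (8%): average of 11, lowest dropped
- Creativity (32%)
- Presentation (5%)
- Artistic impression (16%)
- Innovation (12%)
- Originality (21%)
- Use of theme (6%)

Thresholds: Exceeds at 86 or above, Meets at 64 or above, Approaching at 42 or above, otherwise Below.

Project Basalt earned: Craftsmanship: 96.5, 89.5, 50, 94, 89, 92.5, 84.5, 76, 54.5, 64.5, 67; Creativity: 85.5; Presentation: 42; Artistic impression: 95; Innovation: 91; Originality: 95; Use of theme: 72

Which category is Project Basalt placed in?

Exceeds

Craftsmanship: drop 50 → average of remaining 10 = 808/10 = 80.8
Weighted total:
  Craftsmanship 80.8 × 0.08 = 6.464
  Creativity 85.5 × 0.32 = 27.36
  Presentation 42 × 0.05 = 2.1
  Artistic impression 95 × 0.16 = 15.2
  Innovation 91 × 0.12 = 10.92
  Originality 95 × 0.21 = 19.95
  Use of theme 72 × 0.06 = 4.32
Sum = 86.314
86.314 ≥ 86 → Exceeds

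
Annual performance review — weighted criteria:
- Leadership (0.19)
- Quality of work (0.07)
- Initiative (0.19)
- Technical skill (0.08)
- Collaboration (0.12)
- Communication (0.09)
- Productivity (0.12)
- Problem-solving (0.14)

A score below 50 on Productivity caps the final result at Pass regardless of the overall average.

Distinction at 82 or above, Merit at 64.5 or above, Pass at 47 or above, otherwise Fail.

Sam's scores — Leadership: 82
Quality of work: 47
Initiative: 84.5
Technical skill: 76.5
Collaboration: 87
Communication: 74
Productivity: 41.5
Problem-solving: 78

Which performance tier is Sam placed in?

Productivity score 41.5 < 50: minimum not met.
Weighted total:
  Leadership 82 × 0.19 = 15.58
  Quality of work 47 × 0.07 = 3.29
  Initiative 84.5 × 0.19 = 16.055
  Technical skill 76.5 × 0.08 = 6.12
  Collaboration 87 × 0.12 = 10.44
  Communication 74 × 0.09 = 6.66
  Productivity 41.5 × 0.12 = 4.98
  Problem-solving 78 × 0.14 = 10.92
Sum = 74.045
74.045 would be Merit; cap at Pass applies → Pass.

Pass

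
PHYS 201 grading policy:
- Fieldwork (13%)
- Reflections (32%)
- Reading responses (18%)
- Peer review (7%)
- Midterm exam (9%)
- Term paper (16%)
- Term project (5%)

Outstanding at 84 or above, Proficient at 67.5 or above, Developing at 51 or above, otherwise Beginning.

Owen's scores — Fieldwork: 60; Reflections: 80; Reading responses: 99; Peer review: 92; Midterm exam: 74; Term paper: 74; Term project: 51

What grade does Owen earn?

Weighted total:
  Fieldwork 60 × 0.13 = 7.8
  Reflections 80 × 0.32 = 25.6
  Reading responses 99 × 0.18 = 17.82
  Peer review 92 × 0.07 = 6.44
  Midterm exam 74 × 0.09 = 6.66
  Term paper 74 × 0.16 = 11.84
  Term project 51 × 0.05 = 2.55
Sum = 78.71
78.71 is ≥ 67.5 and < 84 → Proficient

Proficient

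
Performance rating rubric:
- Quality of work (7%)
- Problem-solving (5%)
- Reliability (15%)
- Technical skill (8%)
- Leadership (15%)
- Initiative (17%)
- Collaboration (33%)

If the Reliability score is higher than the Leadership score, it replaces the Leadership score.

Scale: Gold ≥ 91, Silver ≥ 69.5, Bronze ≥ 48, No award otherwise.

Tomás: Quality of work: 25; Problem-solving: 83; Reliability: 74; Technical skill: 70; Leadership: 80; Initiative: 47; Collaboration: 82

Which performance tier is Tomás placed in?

Silver

Reliability (74) ≤ Leadership (80), so Leadership stays at 80.
Weighted total:
  Quality of work 25 × 0.07 = 1.75
  Problem-solving 83 × 0.05 = 4.15
  Reliability 74 × 0.15 = 11.1
  Technical skill 70 × 0.08 = 5.6
  Leadership 80 × 0.15 = 12
  Initiative 47 × 0.17 = 7.99
  Collaboration 82 × 0.33 = 27.06
Sum = 69.65
69.65 is ≥ 69.5 and < 91 → Silver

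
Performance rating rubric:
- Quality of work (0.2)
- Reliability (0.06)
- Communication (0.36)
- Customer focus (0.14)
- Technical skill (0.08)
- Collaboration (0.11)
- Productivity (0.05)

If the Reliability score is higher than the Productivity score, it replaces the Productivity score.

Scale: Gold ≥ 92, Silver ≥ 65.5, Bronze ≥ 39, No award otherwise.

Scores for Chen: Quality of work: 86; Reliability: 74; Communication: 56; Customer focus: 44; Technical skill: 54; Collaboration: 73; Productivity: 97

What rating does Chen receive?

Reliability (74) ≤ Productivity (97), so Productivity stays at 97.
Weighted total:
  Quality of work 86 × 0.2 = 17.2
  Reliability 74 × 0.06 = 4.44
  Communication 56 × 0.36 = 20.16
  Customer focus 44 × 0.14 = 6.16
  Technical skill 54 × 0.08 = 4.32
  Collaboration 73 × 0.11 = 8.03
  Productivity 97 × 0.05 = 4.85
Sum = 65.16
65.16 is ≥ 39 and < 65.5 → Bronze

Bronze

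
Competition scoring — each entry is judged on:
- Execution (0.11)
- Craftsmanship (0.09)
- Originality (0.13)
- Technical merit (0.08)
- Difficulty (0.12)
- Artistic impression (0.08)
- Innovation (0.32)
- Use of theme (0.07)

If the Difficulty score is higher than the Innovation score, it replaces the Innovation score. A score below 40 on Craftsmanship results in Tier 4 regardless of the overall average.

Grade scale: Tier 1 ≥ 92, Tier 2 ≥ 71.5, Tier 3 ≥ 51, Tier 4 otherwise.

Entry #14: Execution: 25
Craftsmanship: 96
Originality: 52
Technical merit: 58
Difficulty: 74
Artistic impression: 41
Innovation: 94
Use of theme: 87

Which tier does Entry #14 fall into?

Difficulty (74) ≤ Innovation (94), so Innovation stays at 94.
Craftsmanship score 96 ≥ 40: minimum met.
Weighted total:
  Execution 25 × 0.11 = 2.75
  Craftsmanship 96 × 0.09 = 8.64
  Originality 52 × 0.13 = 6.76
  Technical merit 58 × 0.08 = 4.64
  Difficulty 74 × 0.12 = 8.88
  Artistic impression 41 × 0.08 = 3.28
  Innovation 94 × 0.32 = 30.08
  Use of theme 87 × 0.07 = 6.09
Sum = 71.12
71.12 is ≥ 51 and < 71.5 → Tier 3

Tier 3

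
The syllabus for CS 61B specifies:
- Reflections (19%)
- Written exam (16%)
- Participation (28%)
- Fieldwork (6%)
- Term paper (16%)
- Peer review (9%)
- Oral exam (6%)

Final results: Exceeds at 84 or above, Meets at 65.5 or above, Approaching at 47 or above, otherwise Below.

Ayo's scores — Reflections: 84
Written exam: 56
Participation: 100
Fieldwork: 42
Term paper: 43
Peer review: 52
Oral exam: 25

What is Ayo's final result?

Weighted total:
  Reflections 84 × 0.19 = 15.96
  Written exam 56 × 0.16 = 8.96
  Participation 100 × 0.28 = 28
  Fieldwork 42 × 0.06 = 2.52
  Term paper 43 × 0.16 = 6.88
  Peer review 52 × 0.09 = 4.68
  Oral exam 25 × 0.06 = 1.5
Sum = 68.5
68.5 is ≥ 65.5 and < 84 → Meets

Meets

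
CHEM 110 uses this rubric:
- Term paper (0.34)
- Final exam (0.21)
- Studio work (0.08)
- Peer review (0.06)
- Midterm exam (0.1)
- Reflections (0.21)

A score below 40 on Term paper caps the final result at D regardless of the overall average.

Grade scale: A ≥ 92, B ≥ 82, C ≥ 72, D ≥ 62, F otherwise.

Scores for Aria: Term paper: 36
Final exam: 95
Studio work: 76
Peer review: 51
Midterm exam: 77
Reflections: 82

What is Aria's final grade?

Term paper score 36 < 40: minimum not met.
Weighted total:
  Term paper 36 × 0.34 = 12.24
  Final exam 95 × 0.21 = 19.95
  Studio work 76 × 0.08 = 6.08
  Peer review 51 × 0.06 = 3.06
  Midterm exam 77 × 0.1 = 7.7
  Reflections 82 × 0.21 = 17.22
Sum = 66.25
66.25 would be D; cap at D applies → D.

D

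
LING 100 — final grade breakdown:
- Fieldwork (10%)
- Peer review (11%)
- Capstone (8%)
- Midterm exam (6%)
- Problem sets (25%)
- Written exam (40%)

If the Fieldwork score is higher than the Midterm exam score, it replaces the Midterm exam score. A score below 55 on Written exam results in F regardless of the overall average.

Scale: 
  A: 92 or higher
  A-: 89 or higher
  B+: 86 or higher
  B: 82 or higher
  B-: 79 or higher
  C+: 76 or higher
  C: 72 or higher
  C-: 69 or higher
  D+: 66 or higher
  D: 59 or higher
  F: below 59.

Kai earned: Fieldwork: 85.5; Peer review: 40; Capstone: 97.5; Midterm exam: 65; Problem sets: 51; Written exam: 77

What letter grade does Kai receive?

C-

Fieldwork (85.5) > Midterm exam (65), so Midterm exam counts as 85.5.
Written exam score 77 ≥ 55: minimum met.
Weighted total:
  Fieldwork 85.5 × 0.1 = 8.55
  Peer review 40 × 0.11 = 4.4
  Capstone 97.5 × 0.08 = 7.8
  Midterm exam 85.5 × 0.06 = 5.13
  Problem sets 51 × 0.25 = 12.75
  Written exam 77 × 0.4 = 30.8
Sum = 69.43
69.43 is ≥ 69 and < 72 → C-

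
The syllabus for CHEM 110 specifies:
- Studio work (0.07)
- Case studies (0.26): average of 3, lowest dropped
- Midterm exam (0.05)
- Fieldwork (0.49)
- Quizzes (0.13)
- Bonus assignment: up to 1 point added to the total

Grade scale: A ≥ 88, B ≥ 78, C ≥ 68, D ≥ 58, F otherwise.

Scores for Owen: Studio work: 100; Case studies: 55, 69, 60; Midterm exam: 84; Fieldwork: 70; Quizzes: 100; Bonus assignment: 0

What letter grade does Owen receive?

C

Case studies: drop 55 → average of remaining 2 = 129/2 = 64.5
Weighted total:
  Studio work 100 × 0.07 = 7
  Case studies 64.5 × 0.26 = 16.77
  Midterm exam 84 × 0.05 = 4.2
  Fieldwork 70 × 0.49 = 34.3
  Quizzes 100 × 0.13 = 13
Sum = 75.27
Bonus assignment: 75.27 + 0 = 75.27
75.27 is ≥ 68 and < 78 → C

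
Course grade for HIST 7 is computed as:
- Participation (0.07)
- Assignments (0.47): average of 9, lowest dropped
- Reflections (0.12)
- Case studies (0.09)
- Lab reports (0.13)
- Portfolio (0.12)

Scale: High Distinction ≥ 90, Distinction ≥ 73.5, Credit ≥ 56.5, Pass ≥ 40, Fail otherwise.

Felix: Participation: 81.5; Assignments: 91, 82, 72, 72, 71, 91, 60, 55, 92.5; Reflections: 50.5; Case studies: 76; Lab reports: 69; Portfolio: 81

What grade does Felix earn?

Distinction

Assignments: drop 55 → average of remaining 8 = 631.5/8 = 78.9375
Weighted total:
  Participation 81.5 × 0.07 = 5.705
  Assignments 78.9375 × 0.47 = 37.100625
  Reflections 50.5 × 0.12 = 6.06
  Case studies 76 × 0.09 = 6.84
  Lab reports 69 × 0.13 = 8.97
  Portfolio 81 × 0.12 = 9.72
Sum = 74.395625
74.395625 is ≥ 73.5 and < 90 → Distinction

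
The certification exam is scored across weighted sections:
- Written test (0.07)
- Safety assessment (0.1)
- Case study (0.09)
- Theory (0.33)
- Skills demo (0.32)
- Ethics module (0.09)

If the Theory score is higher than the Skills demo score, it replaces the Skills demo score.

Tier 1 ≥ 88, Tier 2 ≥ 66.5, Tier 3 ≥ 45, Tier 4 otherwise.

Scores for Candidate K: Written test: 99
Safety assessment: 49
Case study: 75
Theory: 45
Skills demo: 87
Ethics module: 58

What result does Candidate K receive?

Theory (45) ≤ Skills demo (87), so Skills demo stays at 87.
Weighted total:
  Written test 99 × 0.07 = 6.93
  Safety assessment 49 × 0.1 = 4.9
  Case study 75 × 0.09 = 6.75
  Theory 45 × 0.33 = 14.85
  Skills demo 87 × 0.32 = 27.84
  Ethics module 58 × 0.09 = 5.22
Sum = 66.49
66.49 is ≥ 45 and < 66.5 → Tier 3

Tier 3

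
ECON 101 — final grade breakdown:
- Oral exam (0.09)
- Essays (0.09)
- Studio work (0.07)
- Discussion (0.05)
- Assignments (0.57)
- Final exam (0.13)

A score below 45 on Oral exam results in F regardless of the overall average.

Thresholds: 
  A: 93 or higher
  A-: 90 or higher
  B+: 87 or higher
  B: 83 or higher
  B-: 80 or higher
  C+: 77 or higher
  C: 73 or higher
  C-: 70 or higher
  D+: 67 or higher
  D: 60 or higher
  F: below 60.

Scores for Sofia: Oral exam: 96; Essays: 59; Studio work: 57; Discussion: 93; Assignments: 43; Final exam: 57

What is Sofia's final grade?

F

Oral exam score 96 ≥ 45: minimum met.
Weighted total:
  Oral exam 96 × 0.09 = 8.64
  Essays 59 × 0.09 = 5.31
  Studio work 57 × 0.07 = 3.99
  Discussion 93 × 0.05 = 4.65
  Assignments 43 × 0.57 = 24.51
  Final exam 57 × 0.13 = 7.41
Sum = 54.51
54.51 < 60 → F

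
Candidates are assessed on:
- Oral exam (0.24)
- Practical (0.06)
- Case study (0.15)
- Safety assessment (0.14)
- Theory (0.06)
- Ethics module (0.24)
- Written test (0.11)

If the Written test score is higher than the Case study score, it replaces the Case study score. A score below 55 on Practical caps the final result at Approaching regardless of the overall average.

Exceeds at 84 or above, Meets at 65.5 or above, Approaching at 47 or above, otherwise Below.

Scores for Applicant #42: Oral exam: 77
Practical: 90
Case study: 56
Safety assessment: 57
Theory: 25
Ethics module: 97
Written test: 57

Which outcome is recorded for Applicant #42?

Written test (57) > Case study (56), so Case study counts as 57.
Practical score 90 ≥ 55: minimum met.
Weighted total:
  Oral exam 77 × 0.24 = 18.48
  Practical 90 × 0.06 = 5.4
  Case study 57 × 0.15 = 8.55
  Safety assessment 57 × 0.14 = 7.98
  Theory 25 × 0.06 = 1.5
  Ethics module 97 × 0.24 = 23.28
  Written test 57 × 0.11 = 6.27
Sum = 71.46
71.46 is ≥ 65.5 and < 84 → Meets

Meets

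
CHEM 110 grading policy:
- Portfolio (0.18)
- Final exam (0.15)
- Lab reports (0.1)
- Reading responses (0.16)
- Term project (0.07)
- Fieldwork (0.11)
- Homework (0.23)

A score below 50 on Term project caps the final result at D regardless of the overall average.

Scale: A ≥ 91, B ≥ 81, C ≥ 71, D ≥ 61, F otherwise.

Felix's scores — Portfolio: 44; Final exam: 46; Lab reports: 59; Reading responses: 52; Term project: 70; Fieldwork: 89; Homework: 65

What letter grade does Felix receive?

Term project score 70 ≥ 50: minimum met.
Weighted total:
  Portfolio 44 × 0.18 = 7.92
  Final exam 46 × 0.15 = 6.9
  Lab reports 59 × 0.1 = 5.9
  Reading responses 52 × 0.16 = 8.32
  Term project 70 × 0.07 = 4.9
  Fieldwork 89 × 0.11 = 9.79
  Homework 65 × 0.23 = 14.95
Sum = 58.68
58.68 < 61 → F

F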